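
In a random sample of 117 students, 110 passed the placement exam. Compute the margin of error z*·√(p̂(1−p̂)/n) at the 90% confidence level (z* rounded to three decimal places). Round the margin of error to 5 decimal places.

ME = 0.03607

Sample proportion p̂ = 110/117 = 0.94017.
SE(p̂) = √(0.94017·0.05983/117) = 0.021926.
z* = 1.645 at the 90% level.
So ME = 0.03607.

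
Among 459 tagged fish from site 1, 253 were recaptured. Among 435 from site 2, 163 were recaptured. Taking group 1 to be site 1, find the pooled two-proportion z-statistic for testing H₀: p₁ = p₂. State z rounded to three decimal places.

Sample proportions: p̂₁ = 253/459 = 0.55120 and p̂₂ = 163/435 = 0.37471.
Pooling: p̂ = 416/894 = 0.46532.
SE = √[p̂(1−p̂)(1/n₁+1/n₂)] = √[0.46532·0.53468·(1/459+1/435)] ≈ 0.033377.
z = 0.17649/0.033377 = 5.288.

z = 5.288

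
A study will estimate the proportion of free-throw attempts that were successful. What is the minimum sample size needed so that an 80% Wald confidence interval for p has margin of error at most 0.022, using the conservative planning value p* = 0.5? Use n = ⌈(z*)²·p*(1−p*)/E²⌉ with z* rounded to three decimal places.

For 80% confidence, z* = 1.282.
p*(1−p*) = 0.50·0.50 = 0.2500.
(z*)²·p*(1−p*)/E² = 1.643524·0.2500/0.000484 = 848.928.
Rounding up, n = 849.

n = 849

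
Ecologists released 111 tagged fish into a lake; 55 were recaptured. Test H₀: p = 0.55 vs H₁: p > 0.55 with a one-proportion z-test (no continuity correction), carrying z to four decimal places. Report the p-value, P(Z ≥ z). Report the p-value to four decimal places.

p-value = 0.8758

p̂ = 55/111 = 0.49550.
Null standard error: √(0.55·0.45/111) = √0.002229730 = 0.047220.
z = (p̂ − p₀)/SE = (55/111 − 0.55)/0.047220 ≈ -1.1543.
p-value = P(Z ≥ z) with z = -1.1543 → 0.8758.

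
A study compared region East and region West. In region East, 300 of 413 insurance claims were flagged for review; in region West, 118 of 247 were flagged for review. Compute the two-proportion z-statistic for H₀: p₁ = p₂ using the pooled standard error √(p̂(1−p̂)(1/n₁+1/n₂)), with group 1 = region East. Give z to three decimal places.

p̂₁ = 300/413 = 0.72639, p̂₂ = 118/247 = 0.47773.
Pooled p̂ = (300+118)/(413+247) = 418/660 = 0.63333.
Pooled SE = √[0.2322222·0.00646989] ≈ 0.038761.
z = 0.24866/0.038761 = 6.415.

z = 6.415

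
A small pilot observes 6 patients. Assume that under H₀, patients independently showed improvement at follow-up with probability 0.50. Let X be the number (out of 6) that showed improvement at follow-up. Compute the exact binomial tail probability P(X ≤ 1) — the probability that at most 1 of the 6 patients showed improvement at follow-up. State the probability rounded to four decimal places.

P = 0.1094

X is binomial with n = 6 and p = 0.50.
P(X ≤ 1) = C(6,0)·0.50^0·0.50^6 + C(6,1)·0.50^1·0.50^5.
= 0.015625 + 0.093750 = 0.1094.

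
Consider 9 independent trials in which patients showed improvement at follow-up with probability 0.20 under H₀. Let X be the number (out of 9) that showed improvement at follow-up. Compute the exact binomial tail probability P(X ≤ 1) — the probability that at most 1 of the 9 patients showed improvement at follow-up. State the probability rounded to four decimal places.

P = 0.4362

X ~ Binomial(n=9, p=0.20).
P(X ≤ 1) = C(9,0)·0.20^0·0.80^9 + C(9,1)·0.20^1·0.80^8.
= 0.134218 + 0.301990 = 0.4362.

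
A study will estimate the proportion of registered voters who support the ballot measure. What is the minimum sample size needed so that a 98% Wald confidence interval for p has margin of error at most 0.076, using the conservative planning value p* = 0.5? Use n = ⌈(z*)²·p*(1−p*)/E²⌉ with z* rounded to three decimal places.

z* = 2.326 at the 98% level.
p*(1−p*) = 0.2500.
(z*)²·p*(1−p*)/E² = 5.410276·0.2500/0.005776 = 234.171.
Rounding up, n = 235.

n = 235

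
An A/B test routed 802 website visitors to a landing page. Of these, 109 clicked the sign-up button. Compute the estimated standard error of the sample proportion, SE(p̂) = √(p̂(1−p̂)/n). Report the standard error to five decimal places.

With x = 109 successes in n = 802, p̂ = 0.13591.
p̂(1−p̂) = 0.117438.
Dividing by n and taking the root: √0.000146431 = 0.01210.

SE = 0.01210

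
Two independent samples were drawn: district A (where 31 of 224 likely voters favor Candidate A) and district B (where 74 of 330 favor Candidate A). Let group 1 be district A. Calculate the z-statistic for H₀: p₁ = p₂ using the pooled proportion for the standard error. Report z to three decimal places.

z = -2.530

Sample proportions: p̂₁ = 31/224 = 0.13839 and p̂₂ = 74/330 = 0.22424.
Pooled p̂ = (31+74)/(224+330) = 105/554 = 0.18953.
Pooled SE = √[0.1536088·0.00749459] ≈ 0.033930.
z = (p̂₁ − p̂₂)/SE = (0.13839 − 0.22424)/0.033930 = -0.08585/0.033930 = -2.530.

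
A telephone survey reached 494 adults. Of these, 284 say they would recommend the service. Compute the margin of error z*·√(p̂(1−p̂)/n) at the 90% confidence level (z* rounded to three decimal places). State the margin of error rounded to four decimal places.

Sample proportion p̂ = 284/494 = 0.57490.
SE = √(p̂(1−p̂)/n) = √(0.244390/494) = 0.022242.
The 90% critical value is z* = 1.645.
So ME = 0.0366.

ME = 0.0366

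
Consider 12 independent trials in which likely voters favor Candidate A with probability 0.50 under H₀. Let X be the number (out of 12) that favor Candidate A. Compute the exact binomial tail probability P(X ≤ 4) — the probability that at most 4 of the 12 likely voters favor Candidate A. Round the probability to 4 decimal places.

P = 0.1938

X ~ Binomial(n=12, p=0.50).
P(X ≤ 4) = Σ_{j=0}^{4} C(12,j)·0.50^j·0.50^{12−j}.
= 0.000244 + 0.002930 + 0.016113 + 0.053711 + 0.120850 = 0.1938.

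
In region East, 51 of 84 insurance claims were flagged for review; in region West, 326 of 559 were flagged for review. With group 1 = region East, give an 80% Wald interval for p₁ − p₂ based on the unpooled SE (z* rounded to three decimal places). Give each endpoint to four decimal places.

(-0.0494, 0.0973)

p̂₁ = 51/84 = 0.60714, p̂₂ = 326/559 = 0.58318; p̂₁ − p̂₂ = 0.02396.
Unpooled SE = √(p̂₁(1−p̂₁)/n₁ + p̂₂(1−p̂₂)/n₂) = √(0.002839529 + 0.000434849) = 0.057222.
z* = 1.282 at the 80% level. Margin = 1.282·0.057222 = 0.07336.
CI: 0.02396 ± 0.07336 = (-0.0494, 0.0973).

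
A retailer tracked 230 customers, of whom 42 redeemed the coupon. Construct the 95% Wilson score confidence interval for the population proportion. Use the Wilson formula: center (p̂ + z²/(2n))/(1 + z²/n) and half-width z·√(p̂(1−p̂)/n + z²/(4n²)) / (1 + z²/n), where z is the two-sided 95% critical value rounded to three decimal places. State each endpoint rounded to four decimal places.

Here p̂ = 42/230 = 0.18261 and z = 1.960 (z² = 3.841600).
1 + z²/n = 1.016703.
Center = (0.18261 + 0.008351)/1.016703 = 0.18782.
Radicand: p̂(1−p̂)/n + z²/(4n²) = 0.000648969 + 0.000018155 = 0.000667124.
Half-width = z·√(radicand)/denom = 1.960·0.025829/1.016703 = 0.04979.
Interval: 0.18782 ± 0.04979 → (0.1380, 0.2376).

(0.1380, 0.2376)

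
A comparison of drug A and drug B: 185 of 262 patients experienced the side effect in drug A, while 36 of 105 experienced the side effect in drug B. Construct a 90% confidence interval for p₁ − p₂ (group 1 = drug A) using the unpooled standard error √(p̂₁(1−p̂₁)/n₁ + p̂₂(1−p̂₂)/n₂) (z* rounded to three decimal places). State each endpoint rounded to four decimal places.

p̂₁ = 0.70611, p̂₂ = 0.34286, so the observed difference is 0.36325.
SE = √(0.000792061 + 0.002145773) = √0.002937834 = 0.054202.
The 90% critical value is z* = 1.645. Margin = 1.645·0.054202 = 0.08916.
Interval: 0.36325 ± 0.08916 → (0.2741, 0.4524).

(0.2741, 0.4524)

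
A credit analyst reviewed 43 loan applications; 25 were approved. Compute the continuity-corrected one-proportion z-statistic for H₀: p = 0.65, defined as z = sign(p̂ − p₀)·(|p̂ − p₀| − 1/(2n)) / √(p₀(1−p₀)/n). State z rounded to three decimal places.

z = -0.783

Sample proportion p̂ = 25/43 = 0.58140. p̂ − p₀ = -0.068605.
Continuity correction 1/(2n) = 1/86 = 0.011628.
Corrected numerator: |-0.068605| − 0.011628 = 0.056977.
Under H₀, SE = √(p₀(1−p₀)/n) = √(0.65·0.35/43) = √0.005290698 = 0.072737.
z = (−)0.056977/0.072737 = -0.783.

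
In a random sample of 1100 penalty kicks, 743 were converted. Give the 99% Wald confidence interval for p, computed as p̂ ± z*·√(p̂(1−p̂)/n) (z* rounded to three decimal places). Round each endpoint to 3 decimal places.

p̂ = 743/1100 = 0.67545.
SE(p̂) = √(0.67545·0.32455/1100) = 0.014117.
For 99% confidence, z* = 2.576.
Margin of error: 2.576 × 0.014117 = 0.03637.
CI: 0.67545 ± 0.03637 = (0.639, 0.712).

(0.639, 0.712)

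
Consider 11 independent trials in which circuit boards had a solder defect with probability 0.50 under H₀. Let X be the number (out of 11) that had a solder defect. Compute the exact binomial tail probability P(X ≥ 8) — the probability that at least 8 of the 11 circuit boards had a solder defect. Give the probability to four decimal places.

X ~ Binomial(n=11, p=0.50).
P(X ≥ 8) = C(11,8)·0.50^8·0.50^3 + C(11,9)·0.50^9·0.50^2 + C(11,10)·0.50^10·0.50^1 + C(11,11)·0.50^11·0.50^0.
= 0.080566 + 0.026855 + 0.005371 + 0.000488 = 0.1133.

P = 0.1133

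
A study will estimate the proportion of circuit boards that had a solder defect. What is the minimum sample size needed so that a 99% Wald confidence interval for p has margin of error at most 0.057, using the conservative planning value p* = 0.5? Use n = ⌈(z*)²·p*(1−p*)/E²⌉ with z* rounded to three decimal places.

z* = 2.576 at the 99% level.
p*(1−p*) = 0.2500.
(z*)²·p*(1−p*)/E² = 6.635776·0.2500/0.003249 = 510.601.
Rounding up, n = 511.

n = 511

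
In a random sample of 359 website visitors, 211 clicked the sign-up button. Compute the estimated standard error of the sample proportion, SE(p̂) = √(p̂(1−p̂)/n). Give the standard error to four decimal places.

The sample proportion is 211/359 = 0.58774.
p̂(1−p̂) = 0.242302.
SE = √(0.242302/359) = 0.0260.

SE = 0.0260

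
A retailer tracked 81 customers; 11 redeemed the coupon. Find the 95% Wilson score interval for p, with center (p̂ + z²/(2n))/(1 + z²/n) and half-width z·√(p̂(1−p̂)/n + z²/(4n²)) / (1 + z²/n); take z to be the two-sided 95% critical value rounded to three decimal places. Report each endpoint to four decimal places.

p̂ = 11/81 = 0.13580; z = 1.960, so z² = 3.841600.
Denominator 1 + z²/n = 1 + 3.841600/81 = 1.047427.
Center = (0.13580 + 0.023714)/1.047427 = 0.15229.
Radicand: p̂(1−p̂)/n + z²/(4n²) = 0.001448891 + 0.000146380 = 0.001595271.
Half-width = z·√(radicand)/denom = 1.960·0.039941/1.047427 = 0.07474.
CI: 0.15229 ± 0.07474 = (0.0776, 0.2270).

(0.0776, 0.2270)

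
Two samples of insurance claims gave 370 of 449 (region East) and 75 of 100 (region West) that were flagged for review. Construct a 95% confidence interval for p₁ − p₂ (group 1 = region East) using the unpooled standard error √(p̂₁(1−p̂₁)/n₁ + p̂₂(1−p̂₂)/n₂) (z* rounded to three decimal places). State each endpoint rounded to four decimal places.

(-0.0178, 0.1659)

p̂₁ = 0.82405, p̂₂ = 0.75000, so the observed difference is 0.07405.
Unpooled SE = √(p̂₁(1−p̂₁)/n₁ + p̂₂(1−p̂₂)/n₂) = √(0.000322916 + 0.001875000) = 0.046882.
z* = 1.960 at the 95% level. Margin of error = 0.09189.
Interval: 0.07405 ± 0.09189 → (-0.0178, 0.1659).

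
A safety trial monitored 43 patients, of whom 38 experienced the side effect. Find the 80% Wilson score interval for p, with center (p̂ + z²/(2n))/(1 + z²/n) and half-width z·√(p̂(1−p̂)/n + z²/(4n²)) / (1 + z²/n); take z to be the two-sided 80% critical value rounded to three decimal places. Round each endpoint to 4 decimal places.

(0.8065, 0.9327)

p̂ = 38/43 = 0.88372; z = 1.282, so z² = 1.643524.
Denominator 1 + z²/n = 1 + 1.643524/43 = 1.038221.
Adjusted center: (0.88372 + z²/(2n))/1.038221 = 0.86959.
Radicand: p̂(1−p̂)/n + z²/(4n²) = 0.002389727 + 0.000222218 = 0.002611945.
Half-width = 1.282·√0.002611945/1.038221 = 0.06311.
So the interval runs from 0.8065 to 0.9327.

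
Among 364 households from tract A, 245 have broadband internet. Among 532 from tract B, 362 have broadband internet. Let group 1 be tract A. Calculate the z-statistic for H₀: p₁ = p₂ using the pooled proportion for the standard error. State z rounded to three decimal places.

z = -0.232

p̂₁ = 245/364 = 0.67308, p̂₂ = 362/532 = 0.68045.
Pooling: p̂ = 607/896 = 0.67746.
SE = √[p̂(1−p̂)(1/n₁+1/n₂)] = √[0.67746·0.32254·(1/364+1/532)] ≈ 0.031797.
z = -0.00737/0.031797 = -0.232.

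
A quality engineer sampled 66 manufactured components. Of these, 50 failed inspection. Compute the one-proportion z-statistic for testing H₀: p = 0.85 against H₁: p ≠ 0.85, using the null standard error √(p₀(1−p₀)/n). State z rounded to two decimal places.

p̂ = 50/66 = 0.75758.
Null standard error: √(0.85·0.15/66) = √0.001931818 = 0.043952.
Test statistic: z = -0.09242/0.043952 = -2.10.

z = -2.10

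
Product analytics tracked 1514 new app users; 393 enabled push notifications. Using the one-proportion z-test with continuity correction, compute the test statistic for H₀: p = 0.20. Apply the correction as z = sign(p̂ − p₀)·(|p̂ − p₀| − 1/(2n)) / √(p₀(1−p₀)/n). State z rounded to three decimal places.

z = 5.763

With x = 393 successes in n = 1514, p̂ = 0.25958. p̂ − p₀ = 0.059577.
Continuity correction 1/(2n) = 1/3028 = 0.000330.
Corrected numerator: |0.059577| − 0.000330 = 0.059247.
Under H₀, SE = √(p₀(1−p₀)/n) = √(0.20·0.80/1514) = √0.000105680 = 0.010280.
z = +0.059247/0.010280 = 5.763.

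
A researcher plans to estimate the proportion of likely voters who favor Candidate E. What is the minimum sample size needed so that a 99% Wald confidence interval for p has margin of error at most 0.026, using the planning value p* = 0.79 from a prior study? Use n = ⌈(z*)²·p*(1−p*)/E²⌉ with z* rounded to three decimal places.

For 99% confidence, z* = 2.576.
p*(1−p*) = 0.1659.
Required n before rounding: 6.635776 × 0.1659 / 0.026² = 1628.514.
Rounding up, n = 1629.

n = 1629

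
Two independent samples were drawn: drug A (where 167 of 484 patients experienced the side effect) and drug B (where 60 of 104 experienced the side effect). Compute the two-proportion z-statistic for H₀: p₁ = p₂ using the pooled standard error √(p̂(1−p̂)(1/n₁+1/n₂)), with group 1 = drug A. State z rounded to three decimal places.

z = -4.407

p̂₁ = 167/484 = 0.34504, p̂₂ = 60/104 = 0.57692.
Pooling: p̂ = 227/588 = 0.38605.
Pooled SE = √[0.2370164·0.01168150] ≈ 0.052619.
z = -0.23188/0.052619 = -4.407.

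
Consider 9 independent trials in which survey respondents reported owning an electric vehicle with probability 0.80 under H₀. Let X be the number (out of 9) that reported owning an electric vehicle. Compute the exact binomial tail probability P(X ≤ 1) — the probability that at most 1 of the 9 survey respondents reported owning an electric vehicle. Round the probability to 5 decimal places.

X is binomial with n = 9 and p = 0.80.
P(X ≤ 1) = C(9,0)·0.80^0·0.20^9 + C(9,1)·0.80^1·0.20^8.
= 0.000001 + 0.000018 = 0.00002.

P = 0.00002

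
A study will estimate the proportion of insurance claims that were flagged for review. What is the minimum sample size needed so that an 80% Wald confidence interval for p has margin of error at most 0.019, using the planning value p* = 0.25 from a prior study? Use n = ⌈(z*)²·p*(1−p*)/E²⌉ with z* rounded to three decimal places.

n = 854

For 80% confidence, z* = 1.282.
p*(1−p*) = 0.25·0.75 = 0.1875.
Required n before rounding: 1.643524 × 0.1875 / 0.019² = 853.631.
⌈853.631⌉ = 854.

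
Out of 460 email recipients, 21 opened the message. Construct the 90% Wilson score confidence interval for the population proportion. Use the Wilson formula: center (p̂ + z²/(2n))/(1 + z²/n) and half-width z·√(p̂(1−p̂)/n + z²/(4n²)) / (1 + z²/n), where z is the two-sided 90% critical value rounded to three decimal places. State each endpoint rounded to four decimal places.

(0.0321, 0.0645)

p̂ = 21/460 = 0.04565; z = 1.645, so z² = 2.706025.
Denominator 1 + z²/n = 1 + 2.706025/460 = 1.005883.
Center = (0.04565 + 0.002941)/1.005883 = 0.04831.
Radicand: p̂(1−p̂)/n + z²/(4n²) = 0.000094713 + 0.000003197 = 0.000097910.
Half-width = z·√(radicand)/denom = 1.645·0.009895/1.005883 = 0.01618.
Interval: 0.04831 ± 0.01618 → (0.0321, 0.0645).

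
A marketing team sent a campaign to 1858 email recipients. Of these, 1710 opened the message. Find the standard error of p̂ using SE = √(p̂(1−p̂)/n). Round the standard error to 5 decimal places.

SE = 0.00628

Sample proportion p̂ = 1710/1858 = 0.92034.
p̂(1−p̂) = 0.92034·0.07966 = 0.073314.
SE = √(0.073314/1858) = √0.000039459 = 0.00628.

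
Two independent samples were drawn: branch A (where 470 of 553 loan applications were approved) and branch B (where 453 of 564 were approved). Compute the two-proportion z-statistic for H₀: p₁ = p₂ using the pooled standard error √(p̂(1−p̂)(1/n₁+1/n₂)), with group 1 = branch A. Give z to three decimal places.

Sample proportions: p̂₁ = 470/553 = 0.84991 and p̂₂ = 453/564 = 0.80319.
Pooled p̂ = (470+453)/(553+564) = 923/1117 = 0.82632.
SE = √[p̂(1−p̂)(1/n₁+1/n₂)] = √[0.82632·0.17368·(1/553+1/564)] ≈ 0.022671.
z = (p̂₁ − p̂₂)/SE = (0.84991 − 0.80319)/0.022671 = 0.04672/0.022671 = 2.061.

z = 2.061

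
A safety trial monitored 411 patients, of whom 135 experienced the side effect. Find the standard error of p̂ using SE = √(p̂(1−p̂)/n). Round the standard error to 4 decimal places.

SE = 0.0232

The sample proportion is 135/411 = 0.32847.
p̂(1−p̂) = 0.220577.
SE = √(0.220577/411) = 0.0232.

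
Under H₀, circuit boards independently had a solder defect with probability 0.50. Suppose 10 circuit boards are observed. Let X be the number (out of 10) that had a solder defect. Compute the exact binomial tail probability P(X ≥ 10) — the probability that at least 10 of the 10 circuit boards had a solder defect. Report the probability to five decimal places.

P = 0.00098

X is binomial with n = 10 and p = 0.50.
P(X ≥ 10) = C(10,10)·0.50^10·0.50^0.
= 0.000977 = 0.00098.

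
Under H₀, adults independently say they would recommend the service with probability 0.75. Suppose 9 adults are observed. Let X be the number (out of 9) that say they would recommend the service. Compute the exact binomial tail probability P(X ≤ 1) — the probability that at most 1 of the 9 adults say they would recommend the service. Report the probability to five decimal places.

P = 0.00011

X is binomial with n = 9 and p = 0.75.
P(X ≤ 1) = C(9,0)·0.75^0·0.25^9 + C(9,1)·0.75^1·0.25^8.
= 0.000004 + 0.000103 = 0.00011.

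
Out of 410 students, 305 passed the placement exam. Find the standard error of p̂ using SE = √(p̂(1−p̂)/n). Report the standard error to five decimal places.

p̂ = 305/410 = 0.74390.
p̂(1−p̂) = 0.74390·0.25610 = 0.190513.
SE = √(0.190513/410) = √0.000464666 = 0.02156.

SE = 0.02156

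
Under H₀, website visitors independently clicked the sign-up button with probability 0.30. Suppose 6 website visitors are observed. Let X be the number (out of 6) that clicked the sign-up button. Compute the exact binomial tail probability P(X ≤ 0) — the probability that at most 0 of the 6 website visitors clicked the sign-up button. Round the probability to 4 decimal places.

X ~ Binomial(n=6, p=0.30).
P(X ≤ 0) = C(6,0)·0.30^0·0.70^6.
= 0.117649 = 0.1176.

P = 0.1176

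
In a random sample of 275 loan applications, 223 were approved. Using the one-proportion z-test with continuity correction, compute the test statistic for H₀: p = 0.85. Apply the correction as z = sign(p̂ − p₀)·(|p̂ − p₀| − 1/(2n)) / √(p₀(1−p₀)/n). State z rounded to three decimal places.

The sample proportion is 223/275 = 0.81091. p̂ − p₀ = -0.039091.
Continuity correction 1/(2n) = 1/550 = 0.001818.
Corrected numerator: |-0.039091| − 0.001818 = 0.037273.
Null standard error: √(0.85·0.15/275) = √0.000463636 = 0.021532.
z = (−)0.037273/0.021532 = -1.731.

z = -1.731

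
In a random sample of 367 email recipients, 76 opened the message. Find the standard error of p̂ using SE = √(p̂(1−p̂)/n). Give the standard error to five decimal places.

With x = 76 successes in n = 367, p̂ = 0.20708.
p̂(1−p̂) = 0.20708·0.79292 = 0.164198.
SE = √(0.164198/367) = 0.02115.

SE = 0.02115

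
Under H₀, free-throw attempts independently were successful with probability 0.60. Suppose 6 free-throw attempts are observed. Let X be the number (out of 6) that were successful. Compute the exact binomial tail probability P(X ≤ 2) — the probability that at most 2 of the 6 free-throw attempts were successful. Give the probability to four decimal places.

X ~ Binomial(n=6, p=0.60).
P(X ≤ 2) = C(6,0)·0.60^0·0.40^6 + C(6,1)·0.60^1·0.40^5 + C(6,2)·0.60^2·0.40^4.
= 0.004096 + 0.036864 + 0.138240 = 0.1792.

P = 0.1792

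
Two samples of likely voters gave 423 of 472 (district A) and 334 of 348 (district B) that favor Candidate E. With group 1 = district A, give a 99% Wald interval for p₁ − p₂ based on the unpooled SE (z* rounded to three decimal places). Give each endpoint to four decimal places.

p̂₁ = 0.89619, p̂₂ = 0.95977, so the observed difference is -0.06358.
Unpooled SE = √(p̂₁(1−p̂₁)/n₁ + p̂₂(1−p̂₂)/n₂) = √(0.000197111 + 0.000110952) = 0.017552.
For 99% confidence, z* = 2.576. Margin of error = 0.04521.
So the interval runs from -0.1088 to -0.0184.

(-0.1088, -0.0184)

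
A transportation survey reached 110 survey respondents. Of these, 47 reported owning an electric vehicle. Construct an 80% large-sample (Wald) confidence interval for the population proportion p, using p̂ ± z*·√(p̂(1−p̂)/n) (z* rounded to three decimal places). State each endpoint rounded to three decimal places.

p̂ = 47/110 = 0.42727.
SE = √(p̂(1−p̂)/n) = √(0.244711/110) = 0.047166.
z* = 1.282 at the 80% level.
Margin = 1.282·0.047166 = 0.06047.
So the interval runs from 0.367 to 0.488.

(0.367, 0.488)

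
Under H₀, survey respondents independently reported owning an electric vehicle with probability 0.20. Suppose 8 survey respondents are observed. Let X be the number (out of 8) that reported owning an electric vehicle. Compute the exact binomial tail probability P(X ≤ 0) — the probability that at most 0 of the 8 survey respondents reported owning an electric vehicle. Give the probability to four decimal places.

X ~ Binomial(n=8, p=0.20).
P(X ≤ 0) = C(8,0)·0.20^0·0.80^8.
= 0.167772 = 0.1678.

P = 0.1678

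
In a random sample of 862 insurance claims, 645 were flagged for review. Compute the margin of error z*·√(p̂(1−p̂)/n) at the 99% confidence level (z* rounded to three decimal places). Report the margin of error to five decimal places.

The sample proportion is 645/862 = 0.74826.
Standard error of p̂: √(0.188367/862) = √0.000218523 = 0.014783.
For 99% confidence, z* = 2.576.
ME = 2.576·0.014783 = 0.03808.

ME = 0.03808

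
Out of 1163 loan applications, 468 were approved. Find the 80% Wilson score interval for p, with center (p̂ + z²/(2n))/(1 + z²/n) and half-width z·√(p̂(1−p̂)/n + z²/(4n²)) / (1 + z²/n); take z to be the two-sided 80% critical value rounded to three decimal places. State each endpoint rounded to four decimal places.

Here p̂ = 468/1163 = 0.40241 and z = 1.282 (z² = 1.643524).
1 + z²/n = 1.001413.
Center = (0.40241 + 0.000707)/1.001413 = 0.40255.
Radicand: p̂(1−p̂)/n + z²/(4n²) = 0.000206772 + 0.000000304 = 0.000207076.
Half-width = 1.282·√0.000207076/1.001413 = 0.01842.
Interval: 0.40255 ± 0.01842 → (0.3841, 0.4210).

(0.3841, 0.4210)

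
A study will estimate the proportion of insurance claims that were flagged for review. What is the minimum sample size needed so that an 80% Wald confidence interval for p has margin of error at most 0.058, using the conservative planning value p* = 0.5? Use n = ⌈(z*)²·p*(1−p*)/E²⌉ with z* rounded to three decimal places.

The 80% critical value is z* = 1.282.
p*(1−p*) = 0.2500.
Required n before rounding: 1.643524 × 0.2500 / 0.058² = 122.141.
⌈122.141⌉ = 123.

n = 123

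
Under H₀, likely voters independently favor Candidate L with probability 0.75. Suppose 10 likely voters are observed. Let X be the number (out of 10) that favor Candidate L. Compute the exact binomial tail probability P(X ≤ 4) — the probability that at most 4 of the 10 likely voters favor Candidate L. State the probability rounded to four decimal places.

X is binomial with n = 10 and p = 0.75.
P(X ≤ 4) = Σ_{j=0}^{4} C(10,j)·0.75^j·0.25^{10−j}.
= 0.000001 + 0.000029 + 0.000386 + 0.003090 + 0.016222 = 0.0197.

P = 0.0197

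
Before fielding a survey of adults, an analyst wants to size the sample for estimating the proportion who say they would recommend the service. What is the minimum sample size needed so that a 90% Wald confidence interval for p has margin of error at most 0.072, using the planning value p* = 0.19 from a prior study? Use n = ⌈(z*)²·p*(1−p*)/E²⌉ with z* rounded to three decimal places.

For 90% confidence, z* = 1.645.
p*(1−p*) = 0.1539.
Required n before rounding: 2.706025 × 0.1539 / 0.072² = 80.335.
⌈80.335⌉ = 81.

n = 81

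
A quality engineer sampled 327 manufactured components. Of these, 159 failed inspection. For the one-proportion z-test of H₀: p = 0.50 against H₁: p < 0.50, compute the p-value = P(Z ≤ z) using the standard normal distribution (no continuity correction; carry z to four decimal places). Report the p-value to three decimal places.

The sample proportion is 159/327 = 0.48624.
SE₀ = √(0.50·0.50/327) = 0.027650.
z = (p̂ − p₀)/SE = (159/327 − 0.50)/0.027650 ≈ -0.4977.
p-value = P(Z ≤ z) with z = -0.4977 → 0.309.

p-value = 0.309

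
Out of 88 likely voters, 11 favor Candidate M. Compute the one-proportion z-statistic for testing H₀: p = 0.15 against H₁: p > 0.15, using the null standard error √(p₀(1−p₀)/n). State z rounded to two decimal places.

With x = 11 successes in n = 88, p̂ = 0.12500.
Null standard error: √(0.15·0.85/88) = √0.001448864 = 0.038064.
z = (p̂ − p₀)/SE = (0.12500 − 0.15)/0.038064 = -0.66.

z = -0.66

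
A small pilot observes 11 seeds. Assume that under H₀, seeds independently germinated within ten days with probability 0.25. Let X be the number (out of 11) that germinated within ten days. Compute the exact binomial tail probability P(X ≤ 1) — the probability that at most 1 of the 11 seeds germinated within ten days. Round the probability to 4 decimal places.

X is binomial with n = 11 and p = 0.25.
P(X ≤ 1) = C(11,0)·0.25^0·0.75^11 + C(11,1)·0.25^1·0.75^10.
= 0.042235 + 0.154862 = 0.1971.

P = 0.1971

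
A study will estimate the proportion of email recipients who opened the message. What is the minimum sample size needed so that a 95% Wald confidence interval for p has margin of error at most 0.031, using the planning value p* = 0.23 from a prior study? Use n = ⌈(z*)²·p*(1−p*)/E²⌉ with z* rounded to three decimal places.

n = 708

The 95% critical value is z* = 1.960.
p*(1−p*) = 0.1771.
(z*)²·p*(1−p*)/E² = 3.841600·0.1771/0.000961 = 707.958.
⌈707.958⌉ = 708.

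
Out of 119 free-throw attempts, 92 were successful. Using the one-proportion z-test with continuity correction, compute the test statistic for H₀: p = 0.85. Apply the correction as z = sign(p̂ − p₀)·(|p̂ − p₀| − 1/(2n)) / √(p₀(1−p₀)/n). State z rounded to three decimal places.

Sample proportion p̂ = 92/119 = 0.77311. p̂ − p₀ = -0.076891.
1/(2n) = 0.004202.
Corrected numerator: |-0.076891| − 0.004202 = 0.072689.
Null standard error: √(0.85·0.15/119) = √0.001071429 = 0.032733.
z = −0.072689/0.032733 = -2.221.

z = -2.221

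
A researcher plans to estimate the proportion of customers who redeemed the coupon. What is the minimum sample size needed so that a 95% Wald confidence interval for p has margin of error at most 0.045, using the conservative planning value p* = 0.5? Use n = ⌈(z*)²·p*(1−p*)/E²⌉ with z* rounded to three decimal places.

n = 475

For 95% confidence, z* = 1.960.
p*(1−p*) = 0.2500.
Required n before rounding: 3.841600 × 0.2500 / 0.045² = 474.272.
⌈474.272⌉ = 475.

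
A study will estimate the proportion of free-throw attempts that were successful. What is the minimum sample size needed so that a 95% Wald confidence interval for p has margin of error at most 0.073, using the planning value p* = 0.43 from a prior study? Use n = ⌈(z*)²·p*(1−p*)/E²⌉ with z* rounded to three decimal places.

n = 177

The 95% critical value is z* = 1.960.
p*(1−p*) = 0.2451.
(z*)²·p*(1−p*)/E² = 3.841600·0.2451/0.005329 = 176.689.
⌈176.689⌉ = 177.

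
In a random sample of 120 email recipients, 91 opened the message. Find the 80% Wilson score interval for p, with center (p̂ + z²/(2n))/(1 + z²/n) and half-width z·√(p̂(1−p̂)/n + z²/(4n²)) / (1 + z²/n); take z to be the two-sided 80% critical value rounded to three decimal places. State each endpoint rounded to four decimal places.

p̂ = 91/120 = 0.75833; z = 1.282, so z² = 1.643524.
Denominator 1 + z²/n = 1 + 1.643524/120 = 1.013696.
Center = (0.75833 + 0.006848)/1.013696 = 0.75484.
Radicand: p̂(1−p̂)/n + z²/(4n²) = 0.001527199 + 0.000028533 = 0.001555732.
Half-width = z·√(radicand)/denom = 1.282·0.039443/1.013696 = 0.04988.
Interval: 0.75484 ± 0.04988 → (0.7050, 0.8047).

(0.7050, 0.8047)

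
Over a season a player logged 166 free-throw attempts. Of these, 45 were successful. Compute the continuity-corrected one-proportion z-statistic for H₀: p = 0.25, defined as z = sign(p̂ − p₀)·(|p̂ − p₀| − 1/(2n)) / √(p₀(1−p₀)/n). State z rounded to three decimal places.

z = 0.538

Sample proportion p̂ = 45/166 = 0.27108. p̂ − p₀ = 0.021084.
1/(2n) = 0.003012.
Corrected numerator: |0.021084| − 0.003012 = 0.018072.
Null standard error: √(0.25·0.75/166) = √0.001129518 = 0.033608.
z = (+)0.018072/0.033608 = 0.538.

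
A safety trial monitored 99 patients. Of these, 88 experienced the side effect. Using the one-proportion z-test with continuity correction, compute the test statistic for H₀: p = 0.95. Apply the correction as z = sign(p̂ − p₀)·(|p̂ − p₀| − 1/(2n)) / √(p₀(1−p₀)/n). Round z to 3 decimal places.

With x = 88 successes in n = 99, p̂ = 0.88889. p̂ − p₀ = -0.061111.
Continuity correction 1/(2n) = 1/198 = 0.005051.
Corrected numerator: |-0.061111| − 0.005051 = 0.056060.
SE₀ = √(0.95·0.05/99) = 0.021904.
z = (−)0.056060/0.021904 = -2.559.

z = -2.559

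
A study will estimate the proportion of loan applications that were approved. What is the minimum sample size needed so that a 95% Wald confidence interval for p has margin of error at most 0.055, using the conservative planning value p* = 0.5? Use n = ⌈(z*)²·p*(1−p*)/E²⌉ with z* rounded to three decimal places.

z* = 1.960 at the 95% level.
p*(1−p*) = 0.50·0.50 = 0.2500.
(z*)²·p*(1−p*)/E² = 3.841600·0.2500/0.003025 = 317.488.
⌈317.488⌉ = 318.

n = 318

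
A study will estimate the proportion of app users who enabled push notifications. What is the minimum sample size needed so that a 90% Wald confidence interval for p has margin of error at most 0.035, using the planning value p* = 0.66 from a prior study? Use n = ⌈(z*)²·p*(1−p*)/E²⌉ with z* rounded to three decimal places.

n = 496

For 90% confidence, z* = 1.645.
p*(1−p*) = 0.66·0.34 = 0.2244.
Required n before rounding: 2.706025 × 0.2244 / 0.035² = 495.700.
Rounding up, n = 496.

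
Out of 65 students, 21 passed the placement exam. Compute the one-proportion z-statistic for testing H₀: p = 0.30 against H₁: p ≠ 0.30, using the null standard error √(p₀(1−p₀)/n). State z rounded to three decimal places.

p̂ = 21/65 = 0.32308.
Null standard error: √(0.30·0.70/65) = √0.003230769 = 0.056840.
z = (p̂ − p₀)/SE = (0.32308 − 0.30)/0.056840 = 0.406.

z = 0.406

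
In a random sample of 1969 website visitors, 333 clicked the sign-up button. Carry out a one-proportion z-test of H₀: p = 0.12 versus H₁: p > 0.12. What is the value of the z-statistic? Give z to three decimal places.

p̂ = 333/1969 = 0.16912.
Null standard error: √(0.12·0.88/1969) = √0.000053631 = 0.007323.
z = (p̂ − p₀)/SE = (0.16912 − 0.12)/0.007323 = 6.708.

z = 6.708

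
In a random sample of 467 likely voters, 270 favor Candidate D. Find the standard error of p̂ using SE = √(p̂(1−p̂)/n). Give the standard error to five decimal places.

The sample proportion is 270/467 = 0.57816.
p̂(1−p̂) = 0.243891.
Dividing by n and taking the root: √0.000522251 = 0.02285.

SE = 0.02285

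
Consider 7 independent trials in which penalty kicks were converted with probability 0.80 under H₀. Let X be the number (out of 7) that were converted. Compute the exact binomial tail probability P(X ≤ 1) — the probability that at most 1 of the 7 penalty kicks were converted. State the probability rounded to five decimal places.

X ~ Binomial(n=7, p=0.80).
P(X ≤ 1) = C(7,0)·0.80^0·0.20^7 + C(7,1)·0.80^1·0.20^6.
= 0.000013 + 0.000358 = 0.00037.

P = 0.00037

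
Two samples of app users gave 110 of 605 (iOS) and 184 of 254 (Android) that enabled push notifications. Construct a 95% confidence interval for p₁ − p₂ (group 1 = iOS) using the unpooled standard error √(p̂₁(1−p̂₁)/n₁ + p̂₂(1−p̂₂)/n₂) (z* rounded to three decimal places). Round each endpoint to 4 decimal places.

p̂₁ = 0.18182, p̂₂ = 0.72441, so the observed difference is -0.54259.
SE = √(0.000245885 + 0.000785986) = √0.001031871 = 0.032123.
The 95% critical value is z* = 1.960. Margin = 1.960·0.032123 = 0.06296.
Interval: -0.54259 ± 0.06296 → (-0.6056, -0.4796).

(-0.6056, -0.4796)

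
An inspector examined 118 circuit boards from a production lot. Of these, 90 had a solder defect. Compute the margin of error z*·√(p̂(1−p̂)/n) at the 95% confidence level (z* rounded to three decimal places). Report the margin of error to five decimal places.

Sample proportion p̂ = 90/118 = 0.76271.
SE = √(p̂(1−p̂)/n) = √(0.180982/118) = 0.039163.
The 95% critical value is z* = 1.960.
ME = 1.960·0.039163 = 0.07676.

ME = 0.07676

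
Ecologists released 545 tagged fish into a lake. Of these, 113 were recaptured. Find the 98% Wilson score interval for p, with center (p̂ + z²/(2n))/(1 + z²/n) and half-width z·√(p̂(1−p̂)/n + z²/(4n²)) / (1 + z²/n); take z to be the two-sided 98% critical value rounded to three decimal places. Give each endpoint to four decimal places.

Here p̂ = 113/545 = 0.20734 and z = 2.326 (z² = 5.410276).
Denominator 1 + z²/n = 1 + 5.410276/545 = 1.009927.
Adjusted center: (0.20734 + z²/(2n))/1.009927 = 0.21022.
Radicand: p̂(1−p̂)/n + z²/(4n²) = 0.000301559 + 0.000004554 = 0.000306113.
Half-width = 2.326·√0.000306113/1.009927 = 0.04030.
So the interval runs from 0.1699 to 0.2505.

(0.1699, 0.2505)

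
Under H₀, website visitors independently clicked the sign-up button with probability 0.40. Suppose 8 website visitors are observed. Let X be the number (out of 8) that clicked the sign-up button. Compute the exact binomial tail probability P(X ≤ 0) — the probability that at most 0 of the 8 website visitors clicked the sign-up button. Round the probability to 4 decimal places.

X ~ Binomial(n=8, p=0.40).
P(X ≤ 0) = C(8,0)·0.40^0·0.60^8.
= 0.016796 = 0.0168.

P = 0.0168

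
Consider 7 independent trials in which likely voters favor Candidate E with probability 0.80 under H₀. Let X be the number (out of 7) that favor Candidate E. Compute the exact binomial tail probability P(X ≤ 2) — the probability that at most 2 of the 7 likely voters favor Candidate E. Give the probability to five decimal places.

X ~ Binomial(n=7, p=0.80).
P(X ≤ 2) = C(7,0)·0.80^0·0.20^7 + C(7,1)·0.80^1·0.20^6 + C(7,2)·0.80^2·0.20^5.
= 0.000013 + 0.000358 + 0.004301 = 0.00467.

P = 0.00467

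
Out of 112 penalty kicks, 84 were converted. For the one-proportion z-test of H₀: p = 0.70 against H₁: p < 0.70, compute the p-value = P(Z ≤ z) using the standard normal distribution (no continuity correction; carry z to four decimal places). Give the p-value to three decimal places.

Sample proportion p̂ = 84/112 = 0.75000.
Null standard error: √(0.70·0.30/112) = √0.001875000 = 0.043301.
Test statistic (full precision, shown to 4 dp): z = (84/112 − 0.70)/SE₀ ≈ 1.1547.
From the standard normal, P(Z ≤ z) = 0.876.

p-value = 0.876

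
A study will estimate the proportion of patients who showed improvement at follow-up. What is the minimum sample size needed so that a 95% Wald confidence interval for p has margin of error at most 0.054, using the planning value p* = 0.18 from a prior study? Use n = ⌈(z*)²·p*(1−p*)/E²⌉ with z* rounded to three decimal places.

n = 195

z* = 1.960 at the 95% level.
p*(1−p*) = 0.18·0.82 = 0.1476.
Required n before rounding: 3.841600 × 0.1476 / 0.054² = 194.451.
⌈194.451⌉ = 195.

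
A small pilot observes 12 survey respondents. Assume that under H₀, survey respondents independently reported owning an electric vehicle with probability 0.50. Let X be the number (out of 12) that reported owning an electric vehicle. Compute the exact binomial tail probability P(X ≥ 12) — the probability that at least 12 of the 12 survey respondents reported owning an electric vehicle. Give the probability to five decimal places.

X is binomial with n = 12 and p = 0.50.
P(X ≥ 12) = C(12,12)·0.50^12·0.50^0.
= 0.000244 = 0.00024.

P = 0.00024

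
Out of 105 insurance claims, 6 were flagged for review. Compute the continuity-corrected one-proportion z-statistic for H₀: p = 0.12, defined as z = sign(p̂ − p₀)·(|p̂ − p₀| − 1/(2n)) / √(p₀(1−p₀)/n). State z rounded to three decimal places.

With x = 6 successes in n = 105, p̂ = 0.05714. p̂ − p₀ = -0.062857.
1/(2n) = 0.004762.
Corrected numerator: |-0.062857| − 0.004762 = 0.058095.
Under H₀, SE = √(p₀(1−p₀)/n) = √(0.12·0.88/105) = √0.001005714 = 0.031713.
z = −0.058095/0.031713 = -1.832.

z = -1.832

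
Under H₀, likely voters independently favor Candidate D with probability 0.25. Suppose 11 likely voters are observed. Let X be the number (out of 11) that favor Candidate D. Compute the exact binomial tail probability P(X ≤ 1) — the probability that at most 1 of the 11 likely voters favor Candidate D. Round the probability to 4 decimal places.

P = 0.1971

X is binomial with n = 11 and p = 0.25.
P(X ≤ 1) = C(11,0)·0.25^0·0.75^11 + C(11,1)·0.25^1·0.75^10.
= 0.042235 + 0.154862 = 0.1971.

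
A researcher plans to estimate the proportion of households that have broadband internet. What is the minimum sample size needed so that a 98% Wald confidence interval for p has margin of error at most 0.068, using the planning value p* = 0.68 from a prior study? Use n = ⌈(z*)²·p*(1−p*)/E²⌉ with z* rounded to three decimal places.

n = 255

For 98% confidence, z* = 2.326.
p*(1−p*) = 0.68·0.32 = 0.2176.
Required n before rounding: 5.410276 × 0.2176 / 0.068² = 254.601.
⌈254.601⌉ = 255.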